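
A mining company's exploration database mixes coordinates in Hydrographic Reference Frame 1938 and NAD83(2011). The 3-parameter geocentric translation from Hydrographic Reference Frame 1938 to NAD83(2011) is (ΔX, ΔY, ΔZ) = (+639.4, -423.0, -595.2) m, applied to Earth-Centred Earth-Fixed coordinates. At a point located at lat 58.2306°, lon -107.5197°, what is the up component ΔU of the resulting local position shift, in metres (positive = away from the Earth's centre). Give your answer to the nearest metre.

At φ = 58.2306°, λ = -107.5197°: sin φ = 0.850174, cos φ = 0.526502, sin λ = -0.953614, cos λ = -0.301034.
ΔU = cos φ cos λ·ΔX + cos φ sin λ·ΔY + sin φ·ΔZ = (0.526502)(-0.301034)(639.4) + (0.526502)(-0.953614)(-423.0) + (0.850174)(-595.2) = -394.99 m.

ΔU = -395 m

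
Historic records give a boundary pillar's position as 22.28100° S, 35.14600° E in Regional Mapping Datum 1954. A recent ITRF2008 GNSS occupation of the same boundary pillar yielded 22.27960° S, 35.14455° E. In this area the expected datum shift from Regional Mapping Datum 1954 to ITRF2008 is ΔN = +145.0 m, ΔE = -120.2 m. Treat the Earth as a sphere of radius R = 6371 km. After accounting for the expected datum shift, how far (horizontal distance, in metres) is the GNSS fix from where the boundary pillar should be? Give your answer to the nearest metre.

31 m

Observed coordinate differences: Δφ = +0.00140°, Δλ = -0.00145°.
Converting to metres (1° lat = 111195 m, cos φ = 0.925335): observed ΔN = 155.7 m, observed ΔE = -149.2 m.
Subtracting the expected shift leaves a residual of 155.7 − (145.0) = 10.7 m north and -149.2 − (-120.2) = -29.0 m east.
Residual distance = √(10.7² + (-29.0)²) = 30.9 m.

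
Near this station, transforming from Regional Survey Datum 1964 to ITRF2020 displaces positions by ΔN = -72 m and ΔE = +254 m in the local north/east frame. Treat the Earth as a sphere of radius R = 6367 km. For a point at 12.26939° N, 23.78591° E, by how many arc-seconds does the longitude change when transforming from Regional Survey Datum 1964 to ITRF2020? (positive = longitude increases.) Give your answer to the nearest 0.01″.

Δλ = 8.42″

At latitude 12.26939°, cos φ = 0.977159.
One radian of longitude at latitude φ spans R cos φ, so Δλ = ΔE / (R cos φ) = 254.0 / (6367000 × 0.977159) = 4.0826e-05 rad = 8.421″.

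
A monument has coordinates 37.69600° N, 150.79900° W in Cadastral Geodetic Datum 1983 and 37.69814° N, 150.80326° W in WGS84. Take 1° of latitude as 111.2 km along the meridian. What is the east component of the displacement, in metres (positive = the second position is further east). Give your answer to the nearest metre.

Δφ = 37.69814° − 37.69600° = +0.00214°; Δλ = -150.80326° − -150.79900° = -0.00426°.
ΔN = Δφ × 111200 = 238.0 m; ΔE = Δλ × 111200 × cos(37.69600°) = -0.00426 × 111200 × 0.791266 = -374.8 m.

ΔE = -375 m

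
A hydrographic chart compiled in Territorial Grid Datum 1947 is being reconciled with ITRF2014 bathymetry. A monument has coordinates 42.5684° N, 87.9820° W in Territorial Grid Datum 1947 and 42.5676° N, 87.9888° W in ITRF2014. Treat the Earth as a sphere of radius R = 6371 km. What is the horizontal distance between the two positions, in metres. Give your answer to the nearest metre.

Δφ = 42.5676° − 42.5684° = -0.0008°; Δλ = -87.9888° − -87.9820° = -0.0068°.
1° along a meridian = πR/180 = 111195 m.
ΔN = Δφ × 111195 = -89.0 m; ΔE = Δλ × 111195 × cos(42.5684°) = -0.0068 × 111195 × 0.736470 = -556.9 m.
Distance = √(ΔE² + ΔN²) = √((-556.9)² + (-89.0)²) = 563.9 m.

564 m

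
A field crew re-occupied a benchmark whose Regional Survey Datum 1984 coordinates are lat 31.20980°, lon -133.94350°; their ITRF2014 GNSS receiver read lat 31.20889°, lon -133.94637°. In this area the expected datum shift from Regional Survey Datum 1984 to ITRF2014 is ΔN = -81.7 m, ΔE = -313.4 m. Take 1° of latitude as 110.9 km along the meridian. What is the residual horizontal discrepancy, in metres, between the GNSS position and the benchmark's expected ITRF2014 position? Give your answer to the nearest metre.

45 m

Observed coordinate differences: Δφ = -0.00091°, Δλ = -0.00287°.
Converting to metres (1° lat = 110900 m, cos φ = 0.855276): observed ΔN = -100.9 m, observed ΔE = -272.2 m.
Subtracting the expected shift leaves a residual of -100.9 − (-81.7) = -19.2 m north and -272.2 − (-313.4) = 41.2 m east.
Residual distance = √((-19.2)² + 41.2²) = 45.4 m.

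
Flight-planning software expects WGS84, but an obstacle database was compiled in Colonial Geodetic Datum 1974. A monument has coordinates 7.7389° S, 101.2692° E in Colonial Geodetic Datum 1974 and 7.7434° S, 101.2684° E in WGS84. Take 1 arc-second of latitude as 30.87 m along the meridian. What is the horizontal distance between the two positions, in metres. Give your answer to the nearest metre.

Δφ = -7.7434° − -7.7389° = -0.0045°; Δλ = 101.2684° − 101.2692° = -0.0008°.
1° of latitude = 3600 × 30.87 = 111132 m.
ΔN = Δφ × 111132 = -500.1 m; ΔE = Δλ × 111132 × cos(-7.7389°) = -0.0008 × 111132 × 0.990892 = -88.1 m.
Distance = √(ΔE² + ΔN²) = √((-88.1)² + (-500.1)²) = 507.8 m.

508 m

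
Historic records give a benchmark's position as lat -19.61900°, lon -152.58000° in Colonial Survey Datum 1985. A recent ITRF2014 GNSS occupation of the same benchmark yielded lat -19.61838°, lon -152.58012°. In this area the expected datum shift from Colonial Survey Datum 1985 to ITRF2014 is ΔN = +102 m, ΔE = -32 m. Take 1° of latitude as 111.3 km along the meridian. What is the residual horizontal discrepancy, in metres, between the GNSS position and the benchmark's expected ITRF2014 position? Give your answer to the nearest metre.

Observed coordinate differences: Δφ = +0.00062°, Δλ = -0.00012°.
Converting to metres (1° lat = 111300 m, cos φ = 0.941946): observed ΔN = 69.0 m, observed ΔE = -12.6 m.
Subtracting the expected shift leaves a residual of 69.0 − (102) = -33.0 m north and -12.6 − (-32) = 19.4 m east.
Residual distance = √((-33.0)² + 19.4²) = 38.3 m.

38 m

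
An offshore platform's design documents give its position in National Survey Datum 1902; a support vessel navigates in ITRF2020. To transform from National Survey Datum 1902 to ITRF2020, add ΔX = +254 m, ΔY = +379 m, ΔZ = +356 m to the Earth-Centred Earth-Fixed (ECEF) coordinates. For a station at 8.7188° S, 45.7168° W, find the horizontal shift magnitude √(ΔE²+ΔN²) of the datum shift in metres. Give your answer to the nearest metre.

560 m

At φ = -8.7188°, λ = -45.7168°: sin φ = -0.151585, cos φ = 0.988444, sin λ = -0.715897, cos λ = 0.698205.
ΔE = −sin λ·ΔX + cos λ·ΔY = −(-0.715897)·(254) + (0.698205)·(379) = 446.46 m.
ΔN = −sin φ cos λ·ΔX − sin φ sin λ·ΔY + cos φ·ΔZ = −(-0.151585)(0.698205)(254) − (-0.151585)(-0.715897)(379) + (0.988444)(356) = 337.64 m.
Horizontal magnitude = √(ΔE² + ΔN²) = √(446.46² + 337.64²) = 559.75 m.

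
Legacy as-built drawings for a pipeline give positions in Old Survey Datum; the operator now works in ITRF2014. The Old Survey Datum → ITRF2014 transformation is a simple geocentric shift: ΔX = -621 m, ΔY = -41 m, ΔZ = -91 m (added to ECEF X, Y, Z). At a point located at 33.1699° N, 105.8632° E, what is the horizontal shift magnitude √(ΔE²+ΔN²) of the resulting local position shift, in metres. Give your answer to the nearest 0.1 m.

At φ = 33.1699°, λ = 105.8632°: sin φ = 0.547124, cos φ = 0.837052, sin λ = 0.961917, cos λ = -0.273341.
ΔE = −sin λ·ΔX + cos λ·ΔY = −(0.961917)·(-621) + (-0.273341)·(-41) = 608.56 m.
ΔN = −sin φ cos λ·ΔX − sin φ sin λ·ΔY + cos φ·ΔZ = −(0.547124)(-0.273341)(-621) − (0.547124)(0.961917)(-41) + (0.837052)(-91) = -147.47 m.
Horizontal magnitude = √(ΔE² + ΔN²) = √(608.56² + (-147.47)²) = 626.17 m.

626.2 m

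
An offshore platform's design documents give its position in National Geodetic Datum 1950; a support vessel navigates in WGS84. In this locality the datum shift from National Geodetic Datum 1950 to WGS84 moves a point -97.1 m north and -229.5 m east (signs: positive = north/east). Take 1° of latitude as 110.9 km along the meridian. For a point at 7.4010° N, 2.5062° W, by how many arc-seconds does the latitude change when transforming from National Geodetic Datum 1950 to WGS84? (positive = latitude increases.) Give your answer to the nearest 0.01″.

1° of latitude = 110.9 km, so Δφ = -97.1 / 110900 = -0.0008756° = -3.152″.

Δφ = -3.15″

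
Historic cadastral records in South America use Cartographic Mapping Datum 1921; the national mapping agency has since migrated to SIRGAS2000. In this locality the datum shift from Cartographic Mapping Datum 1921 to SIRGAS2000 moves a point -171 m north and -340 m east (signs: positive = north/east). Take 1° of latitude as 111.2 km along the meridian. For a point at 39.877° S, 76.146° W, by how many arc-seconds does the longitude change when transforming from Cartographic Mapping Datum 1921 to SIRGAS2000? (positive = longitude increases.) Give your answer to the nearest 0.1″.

Δλ = -14.3″

At latitude -39.877°, cos φ = 0.767423.
1° of longitude at this latitude = 111.2 × cos φ = 85.34 km, so Δλ = -340.0 / 85337.4 = -0.0039842° = -14.343″.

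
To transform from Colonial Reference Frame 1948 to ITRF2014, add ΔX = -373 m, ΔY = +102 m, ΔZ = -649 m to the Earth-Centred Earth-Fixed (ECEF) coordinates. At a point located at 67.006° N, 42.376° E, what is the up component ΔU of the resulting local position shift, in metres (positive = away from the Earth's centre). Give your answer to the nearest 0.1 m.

At φ = 67.006°, λ = 42.376°: sin φ = 0.920546, cos φ = 0.390635, sin λ = 0.673993, cos λ = 0.738738.
ΔU = cos φ cos λ·ΔX + cos φ sin λ·ΔY + sin φ·ΔZ = (0.390635)(0.738738)(-373) + (0.390635)(0.673993)(102) + (0.920546)(-649) = -678.22 m.

ΔU = -678.2 m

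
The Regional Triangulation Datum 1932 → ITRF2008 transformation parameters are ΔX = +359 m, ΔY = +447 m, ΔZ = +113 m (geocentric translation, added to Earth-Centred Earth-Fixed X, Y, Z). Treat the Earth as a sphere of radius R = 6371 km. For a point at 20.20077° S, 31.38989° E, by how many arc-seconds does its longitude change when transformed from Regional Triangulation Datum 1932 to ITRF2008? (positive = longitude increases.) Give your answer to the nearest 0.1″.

sin φ = -0.345311, cos φ = 0.938488, sin λ = 0.520859, cos λ = 0.853643.
East component: ΔE = −sin λ·ΔX + cos λ·ΔY = −(0.520859)(359) + (0.853643)(447) = 194.59 m.
1° of latitude spans πR/180 = 111195 m; at latitude φ, 1° of longitude spans that × cos φ = 104355.1 m, so Δλ = 194.59 / 104355.1 × 3600 = 6.713″.

Δλ = 6.7″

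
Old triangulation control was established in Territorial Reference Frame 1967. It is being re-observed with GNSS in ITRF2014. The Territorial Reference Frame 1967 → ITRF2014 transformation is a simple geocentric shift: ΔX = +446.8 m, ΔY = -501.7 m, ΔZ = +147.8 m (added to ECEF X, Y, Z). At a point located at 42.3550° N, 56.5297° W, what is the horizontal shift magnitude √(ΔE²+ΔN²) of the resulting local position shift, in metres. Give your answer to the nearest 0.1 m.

352.1 m

At φ = 42.3550°, λ = -56.5297°: sin φ = 0.673722, cos φ = 0.738985, sin λ = -0.834172, cos λ = 0.551505.
ΔE = −sin λ·ΔX + cos λ·ΔY = −(-0.834172)·(446.8) + (0.551505)·(-501.7) = 96.02 m.
ΔN = −sin φ cos λ·ΔX − sin φ sin λ·ΔY + cos φ·ΔZ = −(0.673722)(0.551505)(446.8) − (0.673722)(-0.834172)(-501.7) + (0.738985)(147.8) = -338.75 m.
Horizontal magnitude = √(ΔE² + ΔN²) = √(96.02² + (-338.75)²) = 352.09 m.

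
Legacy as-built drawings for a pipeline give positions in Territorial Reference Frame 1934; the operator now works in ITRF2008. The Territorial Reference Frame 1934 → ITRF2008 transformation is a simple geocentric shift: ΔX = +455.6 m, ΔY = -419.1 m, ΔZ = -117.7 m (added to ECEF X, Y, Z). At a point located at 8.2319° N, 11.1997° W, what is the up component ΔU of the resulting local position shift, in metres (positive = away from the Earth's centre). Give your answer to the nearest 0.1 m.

The local up (radial) axis is (cos φ cos λ, cos φ sin λ, sin φ), giving ΔU = 442.319 + 80.563 − 16.852 = 506.03 m.

ΔU = 506.0 m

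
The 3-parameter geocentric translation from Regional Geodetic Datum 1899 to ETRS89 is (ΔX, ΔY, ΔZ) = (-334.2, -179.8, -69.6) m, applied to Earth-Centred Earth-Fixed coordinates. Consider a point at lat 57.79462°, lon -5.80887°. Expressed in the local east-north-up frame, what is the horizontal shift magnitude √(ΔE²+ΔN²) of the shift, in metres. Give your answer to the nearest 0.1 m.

The local east axis at (φ, λ) is (−sin λ, cos λ, 0), so ΔE = −sin(-5.80887°)·(-334.2) + cos(-5.80887°)·(-179.8) = -212.70 m.
The local north axis is (−sin φ cos λ, −sin φ sin λ, cos φ), giving ΔN = 281.329 − 15.398 − 37.094 = 228.84 m.
Horizontal magnitude = √(ΔE² + ΔN²) = √((-212.70)² + 228.84²) = 312.42 m.

312.4 m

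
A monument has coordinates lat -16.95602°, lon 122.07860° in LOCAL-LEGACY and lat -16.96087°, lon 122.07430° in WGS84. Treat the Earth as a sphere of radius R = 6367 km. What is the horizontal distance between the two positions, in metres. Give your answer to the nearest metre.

707 m

Δφ = -16.96087° − -16.95602° = -0.00485°; Δλ = 122.07430° − 122.07860° = -0.00430°.
1° along a meridian = πR/180 = 111125 m.
ΔN = Δφ × 111125 = -539.0 m; ΔE = Δλ × 111125 × cos(-16.95602°) = -0.00430 × 111125 × 0.956529 = -457.1 m.
Distance = √(ΔE² + ΔN²) = √((-457.1)² + (-539.0)²) = 706.7 m.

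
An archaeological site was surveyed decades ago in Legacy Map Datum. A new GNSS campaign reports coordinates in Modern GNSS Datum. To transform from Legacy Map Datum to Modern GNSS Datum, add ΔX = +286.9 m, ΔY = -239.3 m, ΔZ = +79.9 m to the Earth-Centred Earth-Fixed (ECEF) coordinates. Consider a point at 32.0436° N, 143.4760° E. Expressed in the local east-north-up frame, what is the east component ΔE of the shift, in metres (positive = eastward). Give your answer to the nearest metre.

The local east axis at (φ, λ) is (−sin λ, cos λ, 0), so ΔE = −sin(143.4760°)·286.9 + cos(143.4760°)·(-239.3) = 21.55 m.

ΔE = 22 m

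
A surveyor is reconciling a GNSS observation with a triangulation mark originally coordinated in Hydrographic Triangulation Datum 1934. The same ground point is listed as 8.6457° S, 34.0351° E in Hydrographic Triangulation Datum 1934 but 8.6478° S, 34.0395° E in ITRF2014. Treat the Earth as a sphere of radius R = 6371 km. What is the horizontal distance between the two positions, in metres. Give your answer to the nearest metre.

537 m

Δφ = -8.6478° − -8.6457° = -0.0021°; Δλ = 34.0395° − 34.0351° = +0.0044°.
1° along a meridian = πR/180 = 111195 m.
ΔN = Δφ × 111195 = -233.5 m; ΔE = Δλ × 111195 × cos(-8.6457°) = +0.0044 × 111195 × 0.988637 = 483.7 m.
Distance = √(ΔE² + ΔN²) = √(483.7² + (-233.5)²) = 537.1 m.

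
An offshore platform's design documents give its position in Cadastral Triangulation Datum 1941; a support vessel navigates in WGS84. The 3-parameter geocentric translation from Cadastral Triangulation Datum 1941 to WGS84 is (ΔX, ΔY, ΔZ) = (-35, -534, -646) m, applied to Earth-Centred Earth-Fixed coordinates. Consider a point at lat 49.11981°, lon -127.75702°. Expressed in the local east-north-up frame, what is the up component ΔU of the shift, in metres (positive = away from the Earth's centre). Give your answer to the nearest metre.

At φ = 49.11981°, λ = -127.75702°: sin φ = 0.756080, cos φ = 0.654479, sin λ = -0.790615, cos λ = -0.612314.
ΔU = cos φ cos λ·ΔX + cos φ sin λ·ΔY + sin φ·ΔZ = (0.654479)(-0.612314)(-35) + (0.654479)(-0.790615)(-534) + (0.756080)(-646) = -198.09 m.

ΔU = -198 m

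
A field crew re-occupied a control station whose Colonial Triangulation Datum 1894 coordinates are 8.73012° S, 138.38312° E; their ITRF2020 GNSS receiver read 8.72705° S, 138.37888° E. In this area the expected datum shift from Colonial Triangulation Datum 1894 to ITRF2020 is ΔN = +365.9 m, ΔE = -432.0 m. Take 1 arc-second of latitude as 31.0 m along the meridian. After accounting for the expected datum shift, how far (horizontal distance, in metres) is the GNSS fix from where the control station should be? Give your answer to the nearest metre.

Observed coordinate differences: Δφ = +0.00307°, Δλ = -0.00424°.
Converting to metres (1° lat = 111600 m, cos φ = 0.988414): observed ΔN = 342.6 m, observed ΔE = -467.7 m.
Subtracting the expected shift leaves a residual of 342.6 − (365.9) = -23.3 m north and -467.7 − (-432.0) = -35.7 m east.
Residual distance = √((-23.3)² + (-35.7)²) = 42.6 m.

43 m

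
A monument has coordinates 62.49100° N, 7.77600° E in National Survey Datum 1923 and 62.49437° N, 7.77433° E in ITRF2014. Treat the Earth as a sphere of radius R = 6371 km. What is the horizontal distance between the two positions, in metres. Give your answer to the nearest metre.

Δφ = 62.49437° − 62.49100° = +0.00337°; Δλ = 7.77433° − 7.77600° = -0.00167°.
1° along a meridian = πR/180 = 111195 m.
ΔN = Δφ × 111195 = 374.7 m; ΔE = Δλ × 111195 × cos(62.49100°) = -0.00167 × 111195 × 0.461888 = -85.8 m.
Distance = √(ΔE² + ΔN²) = √((-85.8)² + 374.7²) = 384.4 m.

384 m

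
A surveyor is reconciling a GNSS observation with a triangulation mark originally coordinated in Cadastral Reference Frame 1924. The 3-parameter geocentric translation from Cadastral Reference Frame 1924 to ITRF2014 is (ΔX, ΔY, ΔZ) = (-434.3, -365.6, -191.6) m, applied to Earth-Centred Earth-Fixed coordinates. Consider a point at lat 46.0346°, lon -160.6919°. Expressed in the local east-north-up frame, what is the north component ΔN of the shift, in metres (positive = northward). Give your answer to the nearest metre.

ΔN = -515 m

The local north axis is (−sin φ cos λ, −sin φ sin λ, cos φ), giving ΔN = -295.009 − 87.008 − 133.013 = -515.03 m.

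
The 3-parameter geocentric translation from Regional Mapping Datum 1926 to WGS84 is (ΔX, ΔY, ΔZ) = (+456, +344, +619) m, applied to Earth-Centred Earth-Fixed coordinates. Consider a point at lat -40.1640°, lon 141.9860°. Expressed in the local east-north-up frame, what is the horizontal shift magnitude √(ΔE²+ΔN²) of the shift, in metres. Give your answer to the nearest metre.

At φ = -40.1640°, λ = 141.9860°: sin φ = -0.644978, cos φ = 0.764201, sin λ = 0.615854, cos λ = -0.787860.
ΔE = −sin λ·ΔX + cos λ·ΔY = −(0.615854)·(456) + (-0.787860)·(344) = -551.85 m.
ΔN = −sin φ cos λ·ΔX − sin φ sin λ·ΔY + cos φ·ΔZ = −(-0.644978)(-0.787860)(456) − (-0.644978)(0.615854)(344) + (0.764201)(619) = 377.96 m.
Horizontal magnitude = √(ΔE² + ΔN²) = √((-551.85)² + 377.96²) = 668.88 m.

669 m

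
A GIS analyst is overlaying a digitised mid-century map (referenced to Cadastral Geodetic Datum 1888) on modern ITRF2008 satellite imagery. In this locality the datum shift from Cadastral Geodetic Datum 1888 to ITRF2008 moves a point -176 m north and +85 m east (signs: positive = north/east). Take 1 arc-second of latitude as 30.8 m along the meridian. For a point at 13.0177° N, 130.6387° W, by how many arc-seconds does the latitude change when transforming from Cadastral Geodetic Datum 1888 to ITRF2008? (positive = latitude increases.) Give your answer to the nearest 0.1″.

Δφ = -5.7″

1″ of latitude = 30.80 m, so Δφ = -176.0 / 30.80 = -5.714″.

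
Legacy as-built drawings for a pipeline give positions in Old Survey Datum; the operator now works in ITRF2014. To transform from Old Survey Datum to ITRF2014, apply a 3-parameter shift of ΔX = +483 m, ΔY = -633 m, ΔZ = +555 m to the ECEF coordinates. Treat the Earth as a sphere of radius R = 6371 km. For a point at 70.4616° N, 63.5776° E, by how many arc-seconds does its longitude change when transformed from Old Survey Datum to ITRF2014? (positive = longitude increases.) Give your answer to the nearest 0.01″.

Δλ = -69.14″

sin φ = 0.942418, cos φ = 0.334439, sin λ = 0.895538, cos λ = 0.444985.
East component: ΔE = −sin λ·ΔX + cos λ·ΔY = −(0.895538)(483) + (0.444985)(-633) = -714.22 m.
1° of latitude spans πR/180 = 111195 m; at latitude φ, 1° of longitude spans that × cos φ = 37187.9 m, so Δλ = -714.22 / 37187.9 × 3600 = -69.141″.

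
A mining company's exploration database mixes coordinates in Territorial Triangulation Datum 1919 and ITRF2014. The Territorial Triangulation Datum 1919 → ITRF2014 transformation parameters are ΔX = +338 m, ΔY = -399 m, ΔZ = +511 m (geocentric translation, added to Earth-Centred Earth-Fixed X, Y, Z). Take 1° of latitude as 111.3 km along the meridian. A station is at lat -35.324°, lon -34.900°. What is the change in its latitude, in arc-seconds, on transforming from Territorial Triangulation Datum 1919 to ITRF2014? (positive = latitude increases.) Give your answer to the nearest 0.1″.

Δφ = 22.9″

sin φ = -0.578199, cos φ = 0.815895, sin λ = -0.572146, cos λ = 0.820152.
North component: ΔN = −sin φ cos λ·ΔX − sin φ sin λ·ΔY + cos φ·ΔZ = −(-0.578199)(0.820152)(338) − (-0.578199)(-0.572146)(-399) + (0.815895)(511) = 709.20 m.
1° of latitude spans 111300 m, so Δφ = 709.20 / 111300 × 3600 = 22.939″.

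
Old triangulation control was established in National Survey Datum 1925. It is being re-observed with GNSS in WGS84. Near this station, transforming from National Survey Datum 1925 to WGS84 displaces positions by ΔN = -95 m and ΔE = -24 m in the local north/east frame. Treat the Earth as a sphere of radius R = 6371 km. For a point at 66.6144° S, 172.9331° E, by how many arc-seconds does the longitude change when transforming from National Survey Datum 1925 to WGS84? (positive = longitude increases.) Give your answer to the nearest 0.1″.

At latitude -66.6144°, cos φ = 0.396917.
One radian of longitude at latitude φ spans R cos φ, so Δλ = ΔE / (R cos φ) = -24.0 / (6371000 × 0.396917) = -9.4908e-06 rad = -1.958″.

Δλ = -2.0″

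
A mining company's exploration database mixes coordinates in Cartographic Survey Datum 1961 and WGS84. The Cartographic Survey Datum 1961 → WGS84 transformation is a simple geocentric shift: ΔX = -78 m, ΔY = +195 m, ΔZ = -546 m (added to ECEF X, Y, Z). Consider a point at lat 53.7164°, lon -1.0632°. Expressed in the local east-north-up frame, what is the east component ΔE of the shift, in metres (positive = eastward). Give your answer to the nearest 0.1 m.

The local east axis at (φ, λ) is (−sin λ, cos λ, 0), so ΔE = −sin(-1.0632°)·(-78) + cos(-1.0632°)·195 = 193.52 m.

ΔE = 193.5 m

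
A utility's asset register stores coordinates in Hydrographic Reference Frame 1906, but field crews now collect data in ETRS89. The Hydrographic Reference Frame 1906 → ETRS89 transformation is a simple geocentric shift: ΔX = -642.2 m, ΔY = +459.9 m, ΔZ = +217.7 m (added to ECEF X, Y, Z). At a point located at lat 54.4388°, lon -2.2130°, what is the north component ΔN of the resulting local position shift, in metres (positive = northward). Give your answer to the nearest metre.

ΔN = 663 m

At φ = 54.4388°, λ = -2.2130°: sin φ = 0.813495, cos φ = 0.581572, sin λ = -0.038615, cos λ = 0.999254.
ΔN = −sin φ cos λ·ΔX − sin φ sin λ·ΔY + cos φ·ΔZ = −(0.813495)(0.999254)(-642.2) − (0.813495)(-0.038615)(459.9) + (0.581572)(217.7) = 663.09 m.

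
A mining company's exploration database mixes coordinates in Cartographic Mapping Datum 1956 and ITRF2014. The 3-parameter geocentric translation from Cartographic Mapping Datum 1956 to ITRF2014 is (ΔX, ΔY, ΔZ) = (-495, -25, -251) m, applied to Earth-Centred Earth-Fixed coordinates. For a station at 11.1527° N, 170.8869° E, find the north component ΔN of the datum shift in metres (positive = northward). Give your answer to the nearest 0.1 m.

At φ = 11.1527°, λ = 170.8869°: sin φ = 0.193424, cos φ = 0.981115, sin λ = 0.158384, cos λ = -0.987378.
ΔN = −sin φ cos λ·ΔX − sin φ sin λ·ΔY + cos φ·ΔZ = −(0.193424)(-0.987378)(-495) − (0.193424)(0.158384)(-25) + (0.981115)(-251) = -340.03 m.

ΔN = -340.0 m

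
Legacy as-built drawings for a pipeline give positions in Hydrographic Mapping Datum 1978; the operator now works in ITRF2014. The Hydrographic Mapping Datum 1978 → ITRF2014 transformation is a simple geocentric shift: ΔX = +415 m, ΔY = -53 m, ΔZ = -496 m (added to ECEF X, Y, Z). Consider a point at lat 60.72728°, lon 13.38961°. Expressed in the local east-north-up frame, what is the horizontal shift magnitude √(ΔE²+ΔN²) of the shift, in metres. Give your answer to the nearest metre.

602 m

At φ = 60.72728°, λ = 13.38961°: sin φ = 0.872302, cos φ = 0.488967, sin λ = 0.231571, cos λ = 0.972818.
ΔE = −sin λ·ΔX + cos λ·ΔY = −(0.231571)·(415) + (0.972818)·(-53) = -147.66 m.
ΔN = −sin φ cos λ·ΔX − sin φ sin λ·ΔY + cos φ·ΔZ = −(0.872302)(0.972818)(415) − (0.872302)(0.231571)(-53) + (0.488967)(-496) = -583.99 m.
Horizontal magnitude = √(ΔE² + ΔN²) = √((-147.66)² + (-583.99)²) = 602.37 m.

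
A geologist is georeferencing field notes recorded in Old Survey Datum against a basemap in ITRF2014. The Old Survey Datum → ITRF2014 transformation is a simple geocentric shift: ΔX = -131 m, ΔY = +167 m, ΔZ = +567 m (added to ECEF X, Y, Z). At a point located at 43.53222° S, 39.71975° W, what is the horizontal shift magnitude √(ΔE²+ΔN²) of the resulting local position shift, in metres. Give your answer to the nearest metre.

The local east axis at (φ, λ) is (−sin λ, cos λ, 0), so ΔE = −sin(-39.71975°)·(-131) + cos(-39.71975°)·167 = 44.74 m.
The local north axis is (−sin φ cos λ, −sin φ sin λ, cos φ), giving ΔN = -69.401 − 73.504 + 411.068 = 268.16 m.
Horizontal magnitude = √(ΔE² + ΔN²) = √(44.74² + 268.16²) = 271.87 m.

272 m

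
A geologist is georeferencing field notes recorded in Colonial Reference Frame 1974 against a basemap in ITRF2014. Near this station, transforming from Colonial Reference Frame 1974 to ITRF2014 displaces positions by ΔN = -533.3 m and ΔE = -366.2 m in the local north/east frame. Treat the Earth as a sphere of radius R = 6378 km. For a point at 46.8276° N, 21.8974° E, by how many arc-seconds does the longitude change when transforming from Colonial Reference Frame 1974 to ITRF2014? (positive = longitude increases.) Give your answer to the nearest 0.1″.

Δλ = -17.3″

At latitude 46.8276°, cos φ = 0.684196.
One radian of longitude at latitude φ spans R cos φ, so Δλ = ΔE / (R cos φ) = -366.2 / (6378000 × 0.684196) = -8.3918e-05 rad = -17.309″.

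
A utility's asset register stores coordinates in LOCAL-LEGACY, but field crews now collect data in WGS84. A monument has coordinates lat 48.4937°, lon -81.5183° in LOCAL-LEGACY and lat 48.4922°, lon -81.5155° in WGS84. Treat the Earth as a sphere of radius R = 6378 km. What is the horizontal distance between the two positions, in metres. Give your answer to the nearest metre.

Δφ = 48.4922° − 48.4937° = -0.0015°; Δλ = -81.5155° − -81.5183° = +0.0028°.
1° along a meridian = πR/180 = 111317 m.
ΔN = Δφ × 111317 = -167.0 m; ΔE = Δλ × 111317 × cos(48.4937°) = +0.0028 × 111317 × 0.662702 = 206.6 m.
Distance = √(ΔE² + ΔN²) = √(206.6² + (-167.0)²) = 265.6 m.

266 m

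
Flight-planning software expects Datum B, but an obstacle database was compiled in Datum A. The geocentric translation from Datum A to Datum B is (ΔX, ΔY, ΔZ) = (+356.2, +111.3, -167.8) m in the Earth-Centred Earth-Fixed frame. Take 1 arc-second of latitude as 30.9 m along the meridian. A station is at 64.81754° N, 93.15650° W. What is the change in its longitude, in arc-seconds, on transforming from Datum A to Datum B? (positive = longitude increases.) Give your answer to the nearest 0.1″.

Δλ = 26.6″

sin φ = 0.904957, cos φ = 0.425502, sin λ = -0.998483, cos λ = -0.055063.
East component: ΔE = −sin λ·ΔX + cos λ·ΔY = −(-0.998483)(356.2) + (-0.055063)(111.3) = 349.53 m.
1° of latitude spans 3600 × 30.90 = 111240 m; at latitude φ, 1° of longitude spans that × cos φ = 47332.9 m, so Δλ = 349.53 / 47332.9 × 3600 = 26.584″.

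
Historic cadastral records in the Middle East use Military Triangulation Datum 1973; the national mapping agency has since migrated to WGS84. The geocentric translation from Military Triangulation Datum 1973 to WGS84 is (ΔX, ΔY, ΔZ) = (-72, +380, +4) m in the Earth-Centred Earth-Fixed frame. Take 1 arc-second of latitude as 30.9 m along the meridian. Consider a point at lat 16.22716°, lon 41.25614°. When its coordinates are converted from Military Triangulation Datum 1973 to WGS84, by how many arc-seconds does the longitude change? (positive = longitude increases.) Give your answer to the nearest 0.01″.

Δλ = 11.23″

sin φ = 0.279446, cos φ = 0.960161, sin λ = 0.659426, cos λ = 0.751769.
East component: ΔE = −sin λ·ΔX + cos λ·ΔY = −(0.659426)(-72) + (0.751769)(380) = 333.15 m.
1° of latitude spans 3600 × 30.90 = 111240 m; at latitude φ, 1° of longitude spans that × cos φ = 106808.3 m, so Δλ = 333.15 / 106808.3 × 3600 = 11.229″.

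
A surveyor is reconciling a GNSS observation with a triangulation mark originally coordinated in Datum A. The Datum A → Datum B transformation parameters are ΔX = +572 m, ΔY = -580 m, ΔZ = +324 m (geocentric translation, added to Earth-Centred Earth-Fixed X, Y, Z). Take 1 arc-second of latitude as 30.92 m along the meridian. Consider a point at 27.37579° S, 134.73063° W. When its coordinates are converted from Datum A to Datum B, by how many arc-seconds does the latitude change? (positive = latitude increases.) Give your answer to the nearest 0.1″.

Δφ = 9.4″

sin φ = -0.459825, cos φ = 0.888010, sin λ = -0.710423, cos λ = -0.703775.
North component: ΔN = −sin φ cos λ·ΔX − sin φ sin λ·ΔY + cos φ·ΔZ = −(-0.459825)(-0.703775)(572) − (-0.459825)(-0.710423)(-580) + (0.888010)(324) = 292.08 m.
1° of latitude spans 3600 × 30.92 = 111312 m, so Δφ = 292.08 / 111312 × 3600 = 9.446″.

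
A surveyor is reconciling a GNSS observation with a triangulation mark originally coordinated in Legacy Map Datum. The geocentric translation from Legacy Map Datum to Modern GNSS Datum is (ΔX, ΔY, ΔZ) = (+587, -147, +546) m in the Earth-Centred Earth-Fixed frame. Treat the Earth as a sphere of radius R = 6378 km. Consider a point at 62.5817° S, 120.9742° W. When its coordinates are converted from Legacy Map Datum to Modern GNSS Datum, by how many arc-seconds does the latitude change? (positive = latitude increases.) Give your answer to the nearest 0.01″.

Δφ = 3.08″

sin φ = -0.887668, cos φ = 0.460483, sin λ = -0.857399, cos λ = -0.514652.
North component: ΔN = −sin φ cos λ·ΔX − sin φ sin λ·ΔY + cos φ·ΔZ = −(-0.887668)(-0.514652)(587) − (-0.887668)(-0.857399)(-147) + (0.460483)(546) = 95.14 m.
1° of latitude spans πR/180 = 111317 m, so Δφ = 95.14 / 111317 × 3600 = 3.077″.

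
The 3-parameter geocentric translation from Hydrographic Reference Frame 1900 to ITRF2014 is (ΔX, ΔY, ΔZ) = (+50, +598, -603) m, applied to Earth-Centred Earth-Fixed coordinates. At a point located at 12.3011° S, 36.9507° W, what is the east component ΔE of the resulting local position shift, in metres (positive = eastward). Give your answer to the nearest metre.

ΔE = 508 m

The local east axis at (φ, λ) is (−sin λ, cos λ, 0), so ΔE = −sin(-36.9507°)·50 + cos(-36.9507°)·598 = 507.95 m.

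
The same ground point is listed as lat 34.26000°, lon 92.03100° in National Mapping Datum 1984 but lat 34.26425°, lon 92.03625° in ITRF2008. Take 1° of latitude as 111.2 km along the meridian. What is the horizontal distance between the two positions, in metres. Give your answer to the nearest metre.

675 m

Δφ = 34.26425° − 34.26000° = +0.00425°; Δλ = 92.03625° − 92.03100° = +0.00525°.
ΔN = Δφ × 111200 = 472.6 m; ΔE = Δλ × 111200 × cos(34.26000°) = +0.00525 × 111200 × 0.826492 = 482.5 m.
Distance = √(ΔE² + ΔN²) = √(482.5² + 472.6²) = 675.4 m.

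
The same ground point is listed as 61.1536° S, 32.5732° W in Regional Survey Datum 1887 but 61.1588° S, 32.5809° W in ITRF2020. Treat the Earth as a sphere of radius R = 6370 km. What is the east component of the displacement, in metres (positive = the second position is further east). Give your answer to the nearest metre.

Δφ = -61.1588° − -61.1536° = -0.0052°; Δλ = -32.5809° − -32.5732° = -0.0077°.
1° along a meridian = πR/180 = 111177 m.
ΔN = Δφ × 111177 = -578.1 m; ΔE = Δλ × 111177 × cos(-61.1536°) = -0.0077 × 111177 × 0.482463 = -413.0 m.

ΔE = -413 m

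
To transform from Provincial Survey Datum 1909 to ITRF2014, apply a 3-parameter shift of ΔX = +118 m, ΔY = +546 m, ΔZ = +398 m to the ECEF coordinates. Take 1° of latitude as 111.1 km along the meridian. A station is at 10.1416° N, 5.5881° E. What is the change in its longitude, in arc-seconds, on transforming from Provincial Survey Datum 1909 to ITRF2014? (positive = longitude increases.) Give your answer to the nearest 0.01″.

Δλ = 17.51″

sin φ = 0.176081, cos φ = 0.984376, sin λ = 0.097376, cos λ = 0.995248.
East component: ΔE = −sin λ·ΔX + cos λ·ΔY = −(0.097376)(118) + (0.995248)(546) = 531.91 m.
1° of latitude spans 111100 m; at latitude φ, 1° of longitude spans that × cos φ = 109364.1 m, so Δλ = 531.91 / 109364.1 × 3600 = 17.509″.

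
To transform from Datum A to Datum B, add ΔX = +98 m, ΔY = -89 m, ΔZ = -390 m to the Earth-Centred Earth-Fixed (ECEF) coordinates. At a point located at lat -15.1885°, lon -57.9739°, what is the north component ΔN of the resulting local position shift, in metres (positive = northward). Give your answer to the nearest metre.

At φ = -15.1885°, λ = -57.9739°: sin φ = -0.261995, cos φ = 0.965069, sin λ = -0.847807, cos λ = 0.530306.
ΔN = −sin φ cos λ·ΔX − sin φ sin λ·ΔY + cos φ·ΔZ = −(-0.261995)(0.530306)(98) − (-0.261995)(-0.847807)(-89) + (0.965069)(-390) = -342.99 m.

ΔN = -343 m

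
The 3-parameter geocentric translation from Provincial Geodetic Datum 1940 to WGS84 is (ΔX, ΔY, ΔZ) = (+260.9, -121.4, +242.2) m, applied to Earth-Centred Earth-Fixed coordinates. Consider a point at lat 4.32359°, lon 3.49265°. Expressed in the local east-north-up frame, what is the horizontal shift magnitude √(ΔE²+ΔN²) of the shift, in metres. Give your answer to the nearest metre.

261 m

At φ = 4.32359°, λ = 3.49265°: sin φ = 0.075389, cos φ = 0.997154, sin λ = 0.060920, cos λ = 0.998143.
ΔE = −sin λ·ΔX + cos λ·ΔY = −(0.060920)·(260.9) + (0.998143)·(-121.4) = -137.07 m.
ΔN = −sin φ cos λ·ΔX − sin φ sin λ·ΔY + cos φ·ΔZ = −(0.075389)(0.998143)(260.9) − (0.075389)(0.060920)(-121.4) + (0.997154)(242.2) = 222.44 m.
Horizontal magnitude = √(ΔE² + ΔN²) = √((-137.07)² + 222.44²) = 261.28 m.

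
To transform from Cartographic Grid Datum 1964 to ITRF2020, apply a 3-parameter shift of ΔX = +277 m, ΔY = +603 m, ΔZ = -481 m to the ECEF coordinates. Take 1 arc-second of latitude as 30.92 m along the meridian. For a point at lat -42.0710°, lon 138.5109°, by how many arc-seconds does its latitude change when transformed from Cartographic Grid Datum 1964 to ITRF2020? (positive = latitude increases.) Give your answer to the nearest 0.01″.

Δφ = -7.39″

sin φ = -0.670051, cos φ = 0.742315, sin λ = 0.662478, cos λ = -0.749082.
North component: ΔN = −sin φ cos λ·ΔX − sin φ sin λ·ΔY + cos φ·ΔZ = −(-0.670051)(-0.749082)(277) − (-0.670051)(0.662478)(603) + (0.742315)(-481) = -228.42 m.
1° of latitude spans 3600 × 30.92 = 111312 m, so Δφ = -228.42 / 111312 × 3600 = -7.387″.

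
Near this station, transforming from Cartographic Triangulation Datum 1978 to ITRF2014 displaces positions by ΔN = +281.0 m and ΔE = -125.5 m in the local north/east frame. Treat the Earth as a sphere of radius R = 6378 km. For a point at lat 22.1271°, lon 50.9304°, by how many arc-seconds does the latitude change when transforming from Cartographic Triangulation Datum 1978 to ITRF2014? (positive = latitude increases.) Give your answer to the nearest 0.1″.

On a sphere of radius R, 1 rad of latitude = R, so Δφ = ΔN / R = 281.0 / 6378000 = 4.4058e-05 rad = 9.088″.

Δφ = 9.1″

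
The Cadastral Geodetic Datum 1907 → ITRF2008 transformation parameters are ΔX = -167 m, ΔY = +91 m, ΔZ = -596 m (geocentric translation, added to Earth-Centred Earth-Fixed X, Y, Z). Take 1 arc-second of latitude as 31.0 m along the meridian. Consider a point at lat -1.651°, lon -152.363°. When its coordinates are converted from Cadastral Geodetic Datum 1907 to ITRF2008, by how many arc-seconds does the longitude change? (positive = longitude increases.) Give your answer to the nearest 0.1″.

Δλ = -5.1″

sin φ = -0.028811, cos φ = 0.999585, sin λ = -0.463868, cos λ = -0.885904.
East component: ΔE = −sin λ·ΔX + cos λ·ΔY = −(-0.463868)(-167) + (-0.885904)(91) = -158.08 m.
1° of latitude spans 3600 × 31.00 = 111600 m; at latitude φ, 1° of longitude spans that × cos φ = 111553.7 m, so Δλ = -158.08 / 111553.7 × 3600 = -5.102″.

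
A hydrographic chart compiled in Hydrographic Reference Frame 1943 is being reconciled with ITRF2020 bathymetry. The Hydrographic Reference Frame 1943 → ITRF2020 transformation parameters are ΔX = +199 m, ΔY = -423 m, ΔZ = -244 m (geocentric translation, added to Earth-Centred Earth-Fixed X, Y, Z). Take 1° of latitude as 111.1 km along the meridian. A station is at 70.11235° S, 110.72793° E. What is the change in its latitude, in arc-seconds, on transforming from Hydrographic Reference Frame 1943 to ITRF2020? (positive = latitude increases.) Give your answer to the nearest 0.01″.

Δφ = -16.89″

sin φ = -0.940361, cos φ = 0.340177, sin λ = 0.935272, cos λ = -0.353931.
North component: ΔN = −sin φ cos λ·ΔX − sin φ sin λ·ΔY + cos φ·ΔZ = −(-0.940361)(-0.353931)(199) − (-0.940361)(0.935272)(-423) + (0.340177)(-244) = -521.26 m.
1° of latitude spans 111100 m, so Δφ = -521.26 / 111100 × 3600 = -16.891″.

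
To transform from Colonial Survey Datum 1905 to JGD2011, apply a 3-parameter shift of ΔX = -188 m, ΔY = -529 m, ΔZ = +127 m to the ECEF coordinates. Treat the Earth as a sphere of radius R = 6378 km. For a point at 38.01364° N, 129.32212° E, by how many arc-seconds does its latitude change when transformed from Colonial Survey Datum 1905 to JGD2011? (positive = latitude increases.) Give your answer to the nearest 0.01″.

Δφ = 9.01″

sin φ = 0.615849, cos φ = 0.787864, sin λ = 0.773596, cos λ = -0.633680.
North component: ΔN = −sin φ cos λ·ΔX − sin φ sin λ·ΔY + cos φ·ΔZ = −(0.615849)(-0.633680)(-188) − (0.615849)(0.773596)(-529) + (0.787864)(127) = 278.72 m.
1° of latitude spans πR/180 = 111317 m, so Δφ = 278.72 / 111317 × 3600 = 9.014″.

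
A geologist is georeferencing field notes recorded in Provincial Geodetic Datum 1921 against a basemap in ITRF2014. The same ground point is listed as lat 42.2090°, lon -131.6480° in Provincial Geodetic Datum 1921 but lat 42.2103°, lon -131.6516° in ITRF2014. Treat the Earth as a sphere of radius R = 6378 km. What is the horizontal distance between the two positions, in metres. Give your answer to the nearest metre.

330 m

Δφ = 42.2103° − 42.2090° = +0.0013°; Δλ = -131.6516° − -131.6480° = -0.0036°.
1° along a meridian = πR/180 = 111317 m.
ΔN = Δφ × 111317 = 144.7 m; ΔE = Δλ × 111317 × cos(42.2090°) = -0.0036 × 111317 × 0.740699 = -296.8 m.
Distance = √(ΔE² + ΔN²) = √((-296.8)² + 144.7²) = 330.2 m.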